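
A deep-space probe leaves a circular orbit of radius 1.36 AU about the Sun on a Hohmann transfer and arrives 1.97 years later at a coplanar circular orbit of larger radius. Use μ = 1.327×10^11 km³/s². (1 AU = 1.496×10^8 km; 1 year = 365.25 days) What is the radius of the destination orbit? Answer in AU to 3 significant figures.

In km: r₁ = 1.36 × 1.496×10^8 = 2.03456×10^8 km.
Transfer time t = 1.97 years × 365.25 × 86400 s = 6.2168472×10^7 s, and t = π√(a_t³/μ).
So a_t = (μ t²/π²)^(1/3) = (1.327×10^11 × (6.2168472×10^7)² / π²)^(1/3) = 3.7317×10^8 km.
Since a_t = (r₁ + r₂)/2, r₂ = 2a_t − r₁ = 2×3.7317×10^8 − 2.03456×10^8 = 5.42884×10^8 km.
In AU: r₂ = 5.42884×10^8 / 1.496×10^8 = 3.63 AU.

r₂ = 3.63 AU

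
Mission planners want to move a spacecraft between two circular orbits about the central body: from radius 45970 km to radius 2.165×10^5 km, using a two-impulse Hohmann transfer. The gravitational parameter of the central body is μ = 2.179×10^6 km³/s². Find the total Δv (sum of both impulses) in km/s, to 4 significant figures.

Transfer-ellipse semi-major axis a_t = (r₁ + r₂)/2 = (45970 + 2.165×10^5)/2 = 1.31235×10^5 km.
At r₁ the circular-orbit speed is v₁ = √(μ/r₁) = 6.885 km/s.
On the transfer ellipse at r₁, vis-viva gives v_p = √[μ(2/r₁ − 1/a_t)] = 8.843 km/s.
First burn Δv₁ = |v_p − v₁| = 1.958 km/s.
At r₂, v₂ = √(μ/r₂) = 3.1725 km/s.
Transfer-orbit speed at r₂: v_a = √[μ(2/r₂ − 1/a_t)] = 1.8776 km/s.
Second burn Δv₂ = |v₂ − v_a| = 1.295 km/s.
Total Δv = Δv₁ + Δv₂ = 3.253 km/s.

Δv = 3.253 km/s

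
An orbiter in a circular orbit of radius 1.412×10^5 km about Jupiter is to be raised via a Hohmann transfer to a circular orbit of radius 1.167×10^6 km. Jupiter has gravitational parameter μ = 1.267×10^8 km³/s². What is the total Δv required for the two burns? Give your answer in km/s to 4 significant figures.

Semi-major axis of the transfer orbit: a_t = (1.412×10^5 + 1.167×10^6)/2 = 6.541×10^5 km.
Circular speed at r₁: v₁ = √(μ/r₁) = √(1.267×10^8/1.412×10^5) = 29.955 km/s.
Transfer-orbit speed at r₁ (vis-viva equation): v_p = √[μ(2/r₁ − 1/a_t)] = 40.011 km/s.
First burn Δv₁ = |v_p − v₁| = 10.056 km/s.
Circular speed at r₂: v₂ = √(μ/r₂) = 10.41964 km/s.
Transfer-orbit speed at r₂: v_a = √[μ(2/r₂ − 1/a_t)] = 4.841146 km/s.
Second burn Δv₂ = |v₂ − v_a| = 5.5785 km/s.
Total Δv = Δv₁ + Δv₂ = 15.63 km/s.

Δv = 15.63 km/s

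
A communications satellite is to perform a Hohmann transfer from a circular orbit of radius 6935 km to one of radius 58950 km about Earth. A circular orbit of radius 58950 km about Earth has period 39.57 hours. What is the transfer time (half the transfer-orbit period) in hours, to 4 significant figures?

From Kepler's third law T² = 4π²r³/μ at r = 58950 km, T = 39.57 hours = 39.57 × 3600 s = 1.42452×10^5 s: μ = 4π²r³/T² = 3.98542×10^5 km³/s².
The Hohmann ellipse has a_t = (r₁ + r₂)/2 = 32942.5 km.
Half the transfer-orbit period gives t = π√(a_t³/μ) = 29754 s.
Converting: 29754 s ÷ 3600 s/hour = 8.265 hours.

t = 8.265 hours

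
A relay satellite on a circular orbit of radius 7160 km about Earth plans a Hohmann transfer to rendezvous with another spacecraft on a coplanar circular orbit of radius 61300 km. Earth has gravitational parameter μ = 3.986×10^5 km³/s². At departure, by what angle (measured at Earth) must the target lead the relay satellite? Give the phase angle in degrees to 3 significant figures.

The Hohmann ellipse has a_t = (r₁ + r₂)/2 = 34230 km.
Transfer time t = π√(a_t³/μ) = 31510 s.
Target angular speed ω₂ = √(μ/r₂³) = 4.160×10^-5 rad/s.
Angle swept by the target during transfer: ω₂·t = 1.311 rad = 75.11°.
Arrival is 180° from departure on the ellipse, so φ = 180° − 75.11° = 105°.

φ = 105°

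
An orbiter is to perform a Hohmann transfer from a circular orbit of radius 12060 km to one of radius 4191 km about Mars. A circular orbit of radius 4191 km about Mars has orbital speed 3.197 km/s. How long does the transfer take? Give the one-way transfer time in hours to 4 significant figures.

t = 3.088 hours

From the circular-orbit relation v² = μ/r at r = 4191 km: μ = v²r = (3.197)² × 4191 = 42835.4 km³/s².
Transfer-ellipse semi-major axis a_t = (r₁ + r₂)/2 = (12060 + 4191)/2 = 8125.5 km.
Half the transfer-orbit period gives t = π√(a_t³/μ) = 11118 s.
Converting: 11118 s ÷ 3600 s/hour = 3.088 hours.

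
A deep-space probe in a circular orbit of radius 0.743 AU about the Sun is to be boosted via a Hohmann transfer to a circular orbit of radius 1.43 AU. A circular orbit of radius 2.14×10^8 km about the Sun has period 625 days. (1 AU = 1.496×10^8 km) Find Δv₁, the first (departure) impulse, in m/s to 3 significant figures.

Δv₁ = 5090 m/s

From Kepler's third law T² = 4π²r³/μ at r = 2.14×10^8 km, T = 625 days = 625 × 86400 s = 5.400×10^7 s: μ = 4π²r³/T² = 1.32682×10^11 km³/s².
In km: r₁ = 0.743 × 1.496×10^8 = 1.111528×10^8 km; r₂ = 1.43 × 1.496×10^8 = 2.13928×10^8 km.
Transfer-ellipse semi-major axis a_t = (r₁ + r₂)/2 = (1.111528×10^8 + 2.13928×10^8)/2 = 1.625404×10^8 km.
Circular speed at r = 1.111528×10^8 km: v_c = √(μ/r) = 34.550 km/s.
Vis-viva on the transfer ellipse at r = 1.111528×10^8 km gives v_t = √[μ(2/r − 1/a_t)] = 39.637 km/s.
Δv₁ = |v_t − v_c| = |39.637 − 34.550| = 5.087 km/s.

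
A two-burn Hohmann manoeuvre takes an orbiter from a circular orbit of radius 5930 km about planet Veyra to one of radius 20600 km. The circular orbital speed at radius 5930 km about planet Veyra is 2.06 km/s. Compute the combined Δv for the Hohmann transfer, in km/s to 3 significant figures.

Δv = 0.873 km/s

From the circular-orbit relation v² = μ/r at r = 5930 km: μ = v²r = (2.06)² × 5930 = 25164.5 km³/s².
Semi-major axis of the transfer orbit: a_t = (5930 + 20600)/2 = 13265 km.
At r₁ the circular-orbit speed is v₁ = √(μ/r₁) = 2.0600 km/s.
On the transfer ellipse at r₁, vis-viva gives v_p = √[μ(2/r₁ − 1/a_t)] = 2.5671 km/s.
First burn Δv₁ = |v_p − v₁| = 0.5071 km/s.
At r₂, v₂ = √(μ/r₂) = 1.1053 km/s.
Transfer-orbit speed at r₂: v_a = √[μ(2/r₂ − 1/a_t)] = 0.73898 km/s.
Second burn Δv₂ = |v₂ − v_a| = 0.3663 km/s.
Total Δv = Δv₁ + Δv₂ = 0.8734 km/s.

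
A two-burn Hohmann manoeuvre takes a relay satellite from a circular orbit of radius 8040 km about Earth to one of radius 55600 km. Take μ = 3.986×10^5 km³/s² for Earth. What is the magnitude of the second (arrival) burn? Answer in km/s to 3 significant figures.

The Hohmann ellipse has a_t = (r₁ + r₂)/2 = 31820 km.
Circular speed at r = 55600 km: v_c = √(μ/r) = 2.678 km/s.
Transfer-orbit speed at the same r (vis-viva, a = a_t): v_t = √[μ(2/r − 1/a_t)] = 1.346 km/s.
Δv₂ = |v_t − v_c| = |1.346 − 2.678| = 1.332 km/s.

Δv₂ = 1.33 km/s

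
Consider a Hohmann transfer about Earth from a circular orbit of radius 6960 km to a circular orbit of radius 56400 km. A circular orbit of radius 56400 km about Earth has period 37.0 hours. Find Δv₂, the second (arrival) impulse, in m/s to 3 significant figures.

Δv₂ = 1410 m/s

From Kepler's third law T² = 4π²r³/μ at r = 56400 km, T = 37.0 hours = 37.0 × 3600 s = 1.332×10^5 s: μ = 4π²r³/T² = 3.99198×10^5 km³/s².
Transfer-ellipse semi-major axis a_t = (r₁ + r₂)/2 = (6960 + 56400)/2 = 31680 km.
On the circular orbit at r = 56400 km, v_c = √(μ/r) = 2.660 km/s.
Vis-viva on the transfer ellipse at r = 56400 km gives v_t = √[μ(2/r − 1/a_t)] = 1.247 km/s.
Δv₂ = |v_t − v_c| = |1.247 − 2.660| = 1.413 km/s.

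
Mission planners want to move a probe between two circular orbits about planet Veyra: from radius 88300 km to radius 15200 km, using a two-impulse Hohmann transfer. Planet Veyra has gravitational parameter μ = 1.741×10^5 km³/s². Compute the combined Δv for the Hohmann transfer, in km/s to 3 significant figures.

Δv = 1.68 km/s

The Hohmann ellipse has a_t = (r₁ + r₂)/2 = 51750 km.
Circular speed at r₁: v₁ = √(μ/r₁) = √(1.741×10^5/88300) = 1.40417 km/s.
Transfer-orbit speed at r₁ (vis-viva equation): v_a = √[μ(2/r₁ − 1/a_t)] = 0.761002 km/s.
First burn Δv₁ = |v_a − v₁| = 0.64317 km/s.
At r₂, v₂ = √(μ/r₂) = 3.384368 km/s.
Transfer-orbit speed at r₂: v_p = √[μ(2/r₂ − 1/a_t)] = 4.420819 km/s.
Second burn Δv₂ = |v₂ − v_p| = 1.0365 km/s.
Δv = Δv₁ + Δv₂ = 0.64317 + 1.0365 = 1.680 km/s.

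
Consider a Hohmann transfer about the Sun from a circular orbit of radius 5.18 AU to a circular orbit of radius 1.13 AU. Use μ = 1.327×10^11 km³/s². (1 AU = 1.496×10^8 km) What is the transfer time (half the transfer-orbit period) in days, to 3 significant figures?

In km: r₁ = 5.18 × 1.496×10^8 = 7.74928×10^8 km; r₂ = 1.13 × 1.496×10^8 = 1.69048×10^8 km.
The Hohmann ellipse has a_t = (r₁ + r₂)/2 = 4.71988×10^8 km.
Transfer time t = π√(a_t³/μ) = π√((4.71988×10^8)³ / 1.327×10^11) = 8.843×10^7 s.
Converting: 8.843×10^7 s ÷ 86400 s/day = 1020 days.

t = 1020 days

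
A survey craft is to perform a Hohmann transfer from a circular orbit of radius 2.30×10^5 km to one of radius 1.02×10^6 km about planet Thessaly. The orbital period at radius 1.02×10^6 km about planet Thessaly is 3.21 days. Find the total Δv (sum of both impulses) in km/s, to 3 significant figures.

From Kepler's third law T² = 4π²r³/μ at r = 1.02×10^6 km, T = 3.21 days = 3.21 × 86400 s = 2.77344×10^5 s: μ = 4π²r³/T² = 5.44657×10^8 km³/s².
The Hohmann ellipse has a_t = (r₁ + r₂)/2 = 6.250×10^5 km.
At r₁ the circular-orbit speed is v₁ = √(μ/r₁) = 48.663 km/s.
On the transfer ellipse at r₁, vis-viva gives v_p = √[μ(2/r₁ − 1/a_t)] = 62.167 km/s.
First burn Δv₁ = |v_p − v₁| = 13.50 km/s.
Circular speed at r₂: v₂ = √(μ/r₂) = 23.11 km/s.
Transfer-orbit speed at r₂: v_a = √[μ(2/r₂ − 1/a_t)] = 14.02 km/s.
Second burn Δv₂ = |v₂ − v_a| = 9.090 km/s.
Total Δv = Δv₁ + Δv₂ = 22.59 km/s.

Δv = 22.6 km/s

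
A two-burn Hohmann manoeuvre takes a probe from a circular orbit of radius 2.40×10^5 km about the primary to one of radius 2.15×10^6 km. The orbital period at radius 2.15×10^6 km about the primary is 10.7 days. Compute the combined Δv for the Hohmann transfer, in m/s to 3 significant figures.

Δv = 23000 m/s

From Kepler's third law T² = 4π²r³/μ at r = 2.15×10^6 km, T = 10.7 days = 10.7 × 86400 s = 9.2448×10^5 s: μ = 4π²r³/T² = 4.59071×10^8 km³/s².
Transfer-ellipse semi-major axis a_t = (r₁ + r₂)/2 = (2.400×10^5 + 2.150×10^6)/2 = 1.195×10^6 km.
Circular speed at r₁: v₁ = √(μ/r₁) = √(4.59071×10^8/2.400×10^5) = 43.736 km/s.
On the transfer ellipse at r₁, v² = μ(2/r − 1/a) gives v_p = √[μ(2/r₁ − 1/a_t)] = 58.664 km/s.
First burn Δv₁ = |v_p − v₁| = 14.93 km/s.
At r₂, v₂ = √(μ/r₂) = 14.6124 km/s.
Transfer-orbit speed at r₂: v_a = √[μ(2/r₂ − 1/a_t)] = 6.54851 km/s.
Second burn Δv₂ = |v₂ − v_a| = 8.064 km/s.
Total Δv = Δv₁ + Δv₂ = 22.99 km/s.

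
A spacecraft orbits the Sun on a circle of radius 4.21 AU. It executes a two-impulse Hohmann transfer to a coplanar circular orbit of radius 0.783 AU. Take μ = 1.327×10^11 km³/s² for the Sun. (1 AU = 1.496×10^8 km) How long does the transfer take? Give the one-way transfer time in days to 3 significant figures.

t = 720 days

In km: r₁ = 4.21 × 1.496×10^8 = 6.29816×10^8 km; r₂ = 0.783 × 1.496×10^8 = 1.171368×10^8 km.
The Hohmann ellipse has a_t = (r₁ + r₂)/2 = 3.734764×10^8 km.
Transfer time t = π√(a_t³/μ) = π√((3.734764×10^8)³ / 1.327×10^11) = 6.225×10^7 s.
Converting: 6.225×10^7 s ÷ 86400 s/day = 720 days.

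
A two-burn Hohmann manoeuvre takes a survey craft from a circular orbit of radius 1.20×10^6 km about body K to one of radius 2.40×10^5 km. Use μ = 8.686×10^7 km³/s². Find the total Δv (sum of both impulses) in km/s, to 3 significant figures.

Δv = 9.13 km/s

The Hohmann ellipse has a_t = (r₁ + r₂)/2 = 7.200×10^5 km.
Circular speed at r₁: v₁ = √(μ/r₁) = √(8.686×10^7/1.200×10^6) = 8.508 km/s.
Transfer-orbit speed at r₁ (vis-viva): v_a = √[μ(2/r₁ − 1/a_t)] = 4.912 km/s.
First burn Δv₁ = |v_a − v₁| = 3.596 km/s.
Circular speed at r₂: v₂ = √(μ/r₂) = 19.024 km/s.
Transfer-orbit speed at r₂: v_p = √[μ(2/r₂ − 1/a_t)] = 24.560 km/s.
Second burn Δv₂ = |v₂ − v_p| = 5.536 km/s.
Δv = Δv₁ + Δv₂ = 3.596 + 5.536 = 9.132 km/s.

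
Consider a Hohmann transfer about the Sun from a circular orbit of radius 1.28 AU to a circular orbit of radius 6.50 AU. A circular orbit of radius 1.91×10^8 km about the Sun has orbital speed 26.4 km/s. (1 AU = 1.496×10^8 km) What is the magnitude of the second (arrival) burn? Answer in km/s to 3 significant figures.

From the circular-orbit relation v² = μ/r at r = 1.91×10^8 km: μ = v²r = (26.4)² × 1.91×10^8 = 1.33119×10^11 km³/s².
In km: r₁ = 1.28 × 1.496×10^8 = 1.91488×10^8 km; r₂ = 6.50 × 1.496×10^8 = 9.724×10^8 km.
Semi-major axis of the transfer orbit: a_t = (1.91488×10^8 + 9.724×10^8)/2 = 5.81944×10^8 km.
On the circular orbit at r = 9.724×10^8 km, v_c = √(μ/r) = 11.7003 km/s.
Vis-viva on the transfer ellipse at r = 9.724×10^8 km gives v_t = √[μ(2/r − 1/a_t)] = 6.71163 km/s.
Δv₂ = |v_t − v_c| = |6.71163 − 11.7003| = 4.989 km/s.

Δv₂ = 4.99 km/s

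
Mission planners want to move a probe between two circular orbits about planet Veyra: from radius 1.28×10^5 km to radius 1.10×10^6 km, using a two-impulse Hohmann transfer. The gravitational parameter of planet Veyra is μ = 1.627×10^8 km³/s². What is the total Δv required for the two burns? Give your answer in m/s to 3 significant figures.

Δv = 18700 m/s

Transfer-ellipse semi-major axis a_t = (r₁ + r₂)/2 = (1.280×10^5 + 1.100×10^6)/2 = 6.140×10^5 km.
Circular speed at r₁: v₁ = √(μ/r₁) = √(1.627×10^8/1.280×10^5) = 35.65 km/s.
On the transfer ellipse at r₁, vis-viva gives v_p = √[μ(2/r₁ − 1/a_t)] = 47.72 km/s.
First burn Δv₁ = |v_p − v₁| = 12.07 km/s.
Circular speed at r₂: v₂ = √(μ/r₂) = 12.162 km/s.
Transfer-orbit speed at r₂: v_a = √[μ(2/r₂ − 1/a_t)] = 5.5529 km/s.
Second burn Δv₂ = |v₂ − v_a| = 6.609 km/s.
Δv = Δv₁ + Δv₂ = 12.07 + 6.609 = 18.68 km/s.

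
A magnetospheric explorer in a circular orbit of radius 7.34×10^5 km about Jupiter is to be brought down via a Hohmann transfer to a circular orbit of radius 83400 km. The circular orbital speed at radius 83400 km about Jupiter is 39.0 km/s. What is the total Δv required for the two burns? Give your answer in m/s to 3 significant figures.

From the circular-orbit relation v² = μ/r at r = 83400 km: μ = v²r = (39.0)² × 83400 = 1.26851×10^8 km³/s².
The Hohmann ellipse has a_t = (r₁ + r₂)/2 = 4.087×10^5 km.
Circular speed at r₁: v₁ = √(μ/r₁) = √(1.26851×10^8/7.340×10^5) = 13.1462 km/s.
On the transfer ellipse at r₁, vis-viva gives v_a = √[μ(2/r₁ − 1/a_t)] = 5.93855 km/s.
First burn Δv₁ = |v_a − v₁| = 7.208 km/s.
Circular speed at r₂: v₂ = √(μ/r₂) = 39.00 km/s.
Transfer-orbit speed at r₂: v_p = √[μ(2/r₂ − 1/a_t)] = 52.26 km/s.
Second burn Δv₂ = |v₂ − v_p| = 13.26 km/s.
Total Δv = Δv₁ + Δv₂ = 20.47 km/s.

Δv = 20500 m/s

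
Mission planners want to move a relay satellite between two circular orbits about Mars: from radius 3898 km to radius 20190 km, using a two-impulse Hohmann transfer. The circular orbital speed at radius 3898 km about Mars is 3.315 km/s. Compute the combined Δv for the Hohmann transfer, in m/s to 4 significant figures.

From the circular-orbit relation v² = μ/r at r = 3898 km: μ = v²r = (3.315)² × 3898 = 42836.0 km³/s².
Semi-major axis of the transfer orbit: a_t = (3898 + 20190)/2 = 12044 km.
At r₁ the circular-orbit speed is v₁ = √(μ/r₁) = 3.3150 km/s.
On the transfer ellipse at r₁, v² = μ(2/r − 1/a) gives v_p = √[μ(2/r₁ − 1/a_t)] = 4.2921 km/s.
First burn Δv₁ = |v_p − v₁| = 0.9771 km/s.
Circular speed at r₂: v₂ = √(μ/r₂) = 1.45659 km/s.
Transfer-orbit speed at r₂: v_a = √[μ(2/r₂ − 1/a_t)] = 0.828651 km/s.
Second burn Δv₂ = |v₂ − v_a| = 0.6279 km/s.
Δv = Δv₁ + Δv₂ = 0.9771 + 0.6279 = 1.605 km/s.

Δv = 1605 m/s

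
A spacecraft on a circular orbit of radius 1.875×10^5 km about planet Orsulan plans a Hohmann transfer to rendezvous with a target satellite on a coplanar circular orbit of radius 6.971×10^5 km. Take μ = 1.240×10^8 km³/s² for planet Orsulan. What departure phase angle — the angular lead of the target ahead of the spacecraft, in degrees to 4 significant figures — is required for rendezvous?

φ = 89.03°

The Hohmann ellipse has a_t = (r₁ + r₂)/2 = 4.423×10^5 km.
The half-period of the transfer ellipse is t = π√(a_t³/μ) = 82987.84 s.
The target's mean motion on its circular orbit is ω₂ = √(μ/r₂³) = 1.913235×10^-5 rad/s.
Angle swept by the target during transfer: ω₂·t = 1.5878 rad = 90.97°.
Arrival is 180° from departure on the ellipse, so φ = 180° − 90.97° = 89.03°.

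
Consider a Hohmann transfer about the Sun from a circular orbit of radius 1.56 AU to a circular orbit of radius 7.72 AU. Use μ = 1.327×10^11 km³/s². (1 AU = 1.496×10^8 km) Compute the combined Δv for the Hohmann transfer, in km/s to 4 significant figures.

In km: r₁ = 1.56 × 1.496×10^8 = 2.33376×10^8 km; r₂ = 7.72 × 1.496×10^8 = 1.154912×10^9 km.
Transfer-ellipse semi-major axis a_t = (r₁ + r₂)/2 = (2.33376×10^8 + 1.154912×10^9)/2 = 6.94144×10^8 km.
At r₁ the circular-orbit speed is v₁ = √(μ/r₁) = 23.846 km/s.
Transfer-orbit speed at r₁ (vis-viva): v_p = √[μ(2/r₁ − 1/a_t)] = 30.758 km/s.
First burn Δv₁ = |v_p − v₁| = 6.912 km/s.
Circular speed at r₂: v₂ = √(μ/r₂) = 10.719 km/s.
Transfer-orbit speed at r₂: v_a = √[μ(2/r₂ − 1/a_t)] = 6.2153 km/s.
Second burn Δv₂ = |v₂ − v_a| = 4.504 km/s.
Total Δv = Δv₁ + Δv₂ = 11.42 km/s.

Δv = 11.42 km/s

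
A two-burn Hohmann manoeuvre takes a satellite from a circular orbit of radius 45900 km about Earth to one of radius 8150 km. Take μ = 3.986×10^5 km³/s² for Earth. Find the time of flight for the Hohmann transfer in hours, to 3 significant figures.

t = 6.14 hours

Transfer-ellipse semi-major axis a_t = (r₁ + r₂)/2 = (45900 + 8150)/2 = 27025 km.
Half the transfer-orbit period gives t = π√(a_t³/μ) = 22110 s.
Converting: 22110 s ÷ 3600 s/hour = 6.14 hours.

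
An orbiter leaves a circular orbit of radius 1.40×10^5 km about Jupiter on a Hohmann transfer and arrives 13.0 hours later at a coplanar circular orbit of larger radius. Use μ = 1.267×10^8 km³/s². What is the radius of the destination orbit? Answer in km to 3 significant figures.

Transfer time t = 13.0 hours = 46800 s, and t = π√(a_t³/μ).
So a_t = (μ t²/π²)^(1/3) = (1.267×10^8 × (46800)² / π²)^(1/3) = 3.0408×10^5 km.
Since a_t = (r₁ + r₂)/2, r₂ = 2a_t − r₁ = 2×3.0408×10^5 − 1.400×10^5 = 4.6816×10^5 km.

r₂ = 4.68×10^5 km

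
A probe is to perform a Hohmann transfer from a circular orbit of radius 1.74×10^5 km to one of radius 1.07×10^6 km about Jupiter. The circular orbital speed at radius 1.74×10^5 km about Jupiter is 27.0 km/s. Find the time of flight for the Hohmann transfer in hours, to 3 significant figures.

t = 38.0 hours

From the circular-orbit relation v² = μ/r at r = 1.74×10^5 km: μ = v²r = (27.0)² × 1.74×10^5 = 1.26846×10^8 km³/s².
The Hohmann ellipse has a_t = (r₁ + r₂)/2 = 6.220×10^5 km.
Transfer time t = π√(a_t³/μ) = π√((6.220×10^5)³ / 1.26846×10^8) = 1.368×10^5 s.
Converting: 1.368×10^5 s ÷ 3600 s/hour = 38.0 hours.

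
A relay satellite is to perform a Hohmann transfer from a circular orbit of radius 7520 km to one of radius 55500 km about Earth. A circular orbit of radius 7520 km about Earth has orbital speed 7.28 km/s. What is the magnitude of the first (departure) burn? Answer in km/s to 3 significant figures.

Δv₁ = 2.38 km/s

From the circular-orbit relation v² = μ/r at r = 7520 km: μ = v²r = (7.28)² × 7520 = 3.98548×10^5 km³/s².
Semi-major axis of the transfer orbit: a_t = (7520 + 55500)/2 = 31510 km.
On the circular orbit at r = 7520 km, v_c = √(μ/r) = 7.280 km/s.
Vis-viva on the transfer ellipse at r = 7520 km gives v_t = √[μ(2/r − 1/a_t)] = 9.662 km/s.
Δv₁ = |v_t − v_c| = |9.662 − 7.280| = 2.382 km/s.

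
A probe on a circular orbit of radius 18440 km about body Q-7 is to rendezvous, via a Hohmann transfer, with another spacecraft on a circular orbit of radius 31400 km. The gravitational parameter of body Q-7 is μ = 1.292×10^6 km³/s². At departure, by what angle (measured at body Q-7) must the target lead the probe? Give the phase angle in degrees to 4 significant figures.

Transfer-ellipse semi-major axis a_t = (r₁ + r₂)/2 = (18440 + 31400)/2 = 24920 km.
Transfer time t = π√(a_t³/μ) = 10872.8 s.
The target's mean motion on its circular orbit is ω₂ = √(μ/r₂³) = 2.04285×10^-4 rad/s.
Angle swept by the target during transfer: ω₂·t = 2.2211 rad = 127.26°.
The probe traverses 180° on the transfer ellipse, so the target must lead by 180° − 127.26° = 52.74°.

φ = 52.74°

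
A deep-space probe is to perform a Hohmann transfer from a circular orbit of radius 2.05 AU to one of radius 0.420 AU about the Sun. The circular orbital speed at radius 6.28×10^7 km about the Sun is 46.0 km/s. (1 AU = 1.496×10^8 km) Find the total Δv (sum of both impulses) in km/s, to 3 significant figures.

Δv = 21.9 km/s

From the circular-orbit relation v² = μ/r at r = 6.28×10^7 km: μ = v²r = (46.0)² × 6.28×10^7 = 1.32885×10^11 km³/s².
In km: r₁ = 2.05 × 1.496×10^8 = 3.0668×10^8 km; r₂ = 0.420 × 1.496×10^8 = 6.2832×10^7 km.
The Hohmann ellipse has a_t = (r₁ + r₂)/2 = 1.84756×10^8 km.
At r₁ the circular-orbit speed is v₁ = √(μ/r₁) = 20.816 km/s.
Transfer-orbit speed at r₁ (v² = μ(2/r − 1/a)): v_a = √[μ(2/r₁ − 1/a_t)] = 12.139 km/s.
First burn Δv₁ = |v_a − v₁| = 8.677 km/s.
Circular speed at r₂: v₂ = √(μ/r₂) = 45.99 km/s.
Transfer-orbit speed at r₂: v_p = √[μ(2/r₂ − 1/a_t)] = 59.25 km/s.
Second burn Δv₂ = |v₂ − v_p| = 13.26 km/s.
Δv = Δv₁ + Δv₂ = 8.677 + 13.26 = 21.94 km/s.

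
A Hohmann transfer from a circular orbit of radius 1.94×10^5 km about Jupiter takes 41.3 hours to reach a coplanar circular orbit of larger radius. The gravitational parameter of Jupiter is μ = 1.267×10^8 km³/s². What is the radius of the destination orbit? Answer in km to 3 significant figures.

r₂ = 1.12×10^6 km

Transfer time t = 41.3 hours = 1.4868×10^5 s, and t = π√(a_t³/μ).
So a_t = (μ t²/π²)^(1/3) = (1.267×10^8 × (1.4868×10^5)² / π²)^(1/3) = 6.5714×10^5 km.
Since a_t = (r₁ + r₂)/2, r₂ = 2a_t − r₁ = 2×6.5714×10^5 − 1.940×10^5 = 1.12028×10^6 km.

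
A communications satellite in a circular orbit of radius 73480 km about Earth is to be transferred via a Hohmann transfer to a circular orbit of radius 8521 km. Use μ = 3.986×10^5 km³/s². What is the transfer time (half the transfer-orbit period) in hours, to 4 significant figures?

Semi-major axis of the transfer orbit: a_t = (73480 + 8521)/2 = 41000.5 km.
Half the transfer-orbit period gives t = π√(a_t³/μ) = 41311 s.
Converting: 41311 s ÷ 3600 s/hour = 11.48 hours.

t = 11.48 hours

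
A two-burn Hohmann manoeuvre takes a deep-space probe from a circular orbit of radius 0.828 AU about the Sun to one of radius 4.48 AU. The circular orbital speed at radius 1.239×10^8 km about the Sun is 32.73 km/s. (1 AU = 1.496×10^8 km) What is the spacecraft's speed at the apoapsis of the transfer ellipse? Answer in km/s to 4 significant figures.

From the circular-orbit relation v² = μ/r at r = 1.239×10^8 km: μ = v²r = (32.73)² × 1.239×10^8 = 1.32728×10^11 km³/s².
In km: r₁ = 0.828 × 1.496×10^8 = 1.238688×10^8 km; r₂ = 4.48 × 1.496×10^8 = 6.70208×10^8 km.
Transfer-ellipse semi-major axis a_t = (r₁ + r₂)/2 = (1.238688×10^8 + 6.70208×10^8)/2 = 3.970384×10^8 km.
At apoapsis, r = 6.70208×10^8 km.
From the vis-viva equation, v = √[μ(2/r − 1/a_t)] = 7.860 km/s.

v = 7.860 km/s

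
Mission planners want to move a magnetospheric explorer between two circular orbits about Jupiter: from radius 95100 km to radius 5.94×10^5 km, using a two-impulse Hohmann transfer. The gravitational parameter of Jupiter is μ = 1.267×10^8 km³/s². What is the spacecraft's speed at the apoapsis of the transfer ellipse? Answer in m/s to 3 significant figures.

v = 7670 m/s

The Hohmann ellipse has a_t = (r₁ + r₂)/2 = 3.4455×10^5 km.
The apoapsis of the transfer ellipse is at r = 5.940×10^5 km.
Applying v² = μ(2/r − 1/a_t): v = 7.673 km/s.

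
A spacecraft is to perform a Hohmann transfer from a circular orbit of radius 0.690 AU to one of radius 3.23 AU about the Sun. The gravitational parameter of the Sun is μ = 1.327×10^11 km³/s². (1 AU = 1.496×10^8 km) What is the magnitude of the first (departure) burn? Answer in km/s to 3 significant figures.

Δv₁ = 10.2 km/s

In km: r₁ = 0.690 × 1.496×10^8 = 1.03224×10^8 km; r₂ = 3.23 × 1.496×10^8 = 4.83208×10^8 km.
Transfer-ellipse semi-major axis a_t = (r₁ + r₂)/2 = (1.03224×10^8 + 4.83208×10^8)/2 = 2.93216×10^8 km.
On the circular orbit at r = 1.03224×10^8 km, v_c = √(μ/r) = 35.855 km/s.
Vis-viva on the transfer ellipse at r = 1.03224×10^8 km gives v_t = √[μ(2/r − 1/a_t)] = 46.028 km/s.
Δv₁ = |v_t − v_c| = |46.028 − 35.855| = 10.17 km/s.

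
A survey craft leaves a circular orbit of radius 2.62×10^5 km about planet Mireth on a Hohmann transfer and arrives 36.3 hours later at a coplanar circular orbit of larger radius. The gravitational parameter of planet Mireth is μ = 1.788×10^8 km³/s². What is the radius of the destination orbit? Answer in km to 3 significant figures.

Transfer time t = 36.3 hours = 1.3068×10^5 s, and t = π√(a_t³/μ).
So a_t = (μ t²/π²)^(1/3) = (1.788×10^8 × (1.3068×10^5)² / π²)^(1/3) = 6.7634×10^5 km.
Since a_t = (r₁ + r₂)/2, r₂ = 2a_t − r₁ = 2×6.7634×10^5 − 2.620×10^5 = 1.09068×10^6 km.

r₂ = 1.09×10^6 km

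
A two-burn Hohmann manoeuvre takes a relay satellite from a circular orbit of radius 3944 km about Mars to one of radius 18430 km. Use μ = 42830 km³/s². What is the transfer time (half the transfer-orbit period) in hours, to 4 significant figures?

Semi-major axis of the transfer orbit: a_t = (3944 + 18430)/2 = 11187 km.
Half the transfer-orbit period gives t = π√(a_t³/μ) = 17960 s.
Converting: 17960 s ÷ 3600 s/hour = 4.989 hours.

t = 4.989 hours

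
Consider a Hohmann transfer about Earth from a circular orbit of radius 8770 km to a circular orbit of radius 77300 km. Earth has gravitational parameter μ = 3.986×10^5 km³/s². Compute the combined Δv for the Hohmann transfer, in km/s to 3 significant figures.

The Hohmann ellipse has a_t = (r₁ + r₂)/2 = 43035 km.
At r₁ the circular-orbit speed is v₁ = √(μ/r₁) = 6.7417 km/s.
On the transfer ellipse at r₁, vis-viva equation gives v_p = √[μ(2/r₁ − 1/a_t)] = 9.0354 km/s.
First burn Δv₁ = |v_p − v₁| = 2.2937 km/s.
Circular speed at r₂: v₂ = √(μ/r₂) = 2.2708 km/s.
Transfer-orbit speed at r₂: v_a = √[μ(2/r₂ − 1/a_t)] = 1.0251 km/s.
Second burn Δv₂ = |v₂ − v_a| = 1.2457 km/s.
Total Δv = Δv₁ + Δv₂ = 3.539 km/s.

Δv = 3.54 km/s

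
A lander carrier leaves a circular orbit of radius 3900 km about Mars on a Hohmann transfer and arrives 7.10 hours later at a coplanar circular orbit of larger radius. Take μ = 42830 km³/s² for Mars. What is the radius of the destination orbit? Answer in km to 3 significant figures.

Transfer time t = 7.10 hours = 25560 s, and t = π√(a_t³/μ).
So a_t = (μ t²/π²)^(1/3) = (42830 × (25560)² / π²)^(1/3) = 14153 km.
Since a_t = (r₁ + r₂)/2, r₂ = 2a_t − r₁ = 2×14153 − 3900 = 24406 km.

r₂ = 24400 km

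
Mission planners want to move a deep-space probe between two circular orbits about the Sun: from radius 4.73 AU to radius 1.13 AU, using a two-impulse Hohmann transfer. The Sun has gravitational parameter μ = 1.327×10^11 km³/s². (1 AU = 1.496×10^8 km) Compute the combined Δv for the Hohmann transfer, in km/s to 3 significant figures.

In km: r₁ = 4.73 × 1.496×10^8 = 7.07608×10^8 km; r₂ = 1.13 × 1.496×10^8 = 1.69048×10^8 km.
Semi-major axis of the transfer orbit: a_t = (7.07608×10^8 + 1.69048×10^8)/2 = 4.38328×10^8 km.
Circular speed at r₁: v₁ = √(μ/r₁) = √(1.327×10^11/7.07608×10^8) = 13.694 km/s.
Transfer-orbit speed at r₁ (vis-viva): v_a = √[μ(2/r₁ − 1/a_t)] = 8.5044 km/s.
First burn Δv₁ = |v_a − v₁| = 5.190 km/s.
Circular speed at r₂: v₂ = √(μ/r₂) = 28.01757 km/s.
Transfer-orbit speed at r₂: v_p = √[μ(2/r₂ − 1/a_t)] = 35.59813 km/s.
Second burn Δv₂ = |v₂ − v_p| = 7.581 km/s.
Total Δv = Δv₁ + Δv₂ = 12.77 km/s.

Δv = 12.8 km/s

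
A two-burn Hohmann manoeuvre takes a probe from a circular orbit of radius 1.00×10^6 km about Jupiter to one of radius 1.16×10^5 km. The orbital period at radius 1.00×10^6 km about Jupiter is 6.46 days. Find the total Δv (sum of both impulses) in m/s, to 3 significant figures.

From Kepler's third law T² = 4π²r³/μ at r = 1.00×10^6 km, T = 6.46 days = 6.46 × 86400 s = 5.58144×10^5 s: μ = 4π²r³/T² = 1.26726×10^8 km³/s².
Semi-major axis of the transfer orbit: a_t = (1.000×10^6 + 1.160×10^5)/2 = 5.580×10^5 km.
At r₁ the circular-orbit speed is v₁ = √(μ/r₁) = 11.2573 km/s.
Transfer-orbit speed at r₁ (v² = μ(2/r − 1/a)): v_a = √[μ(2/r₁ − 1/a_t)] = 5.13270 km/s.
First burn Δv₁ = |v_a − v₁| = 6.1246 km/s.
Circular speed at r₂: v₂ = √(μ/r₂) = 33.0525 km/s.
Transfer-orbit speed at r₂: v_p = √[μ(2/r₂ − 1/a_t)] = 44.2474 km/s.
Second burn Δv₂ = |v₂ − v_p| = 11.195 km/s.
Δv = Δv₁ + Δv₂ = 6.1246 + 11.195 = 17.32 km/s.

Δv = 17300 m/s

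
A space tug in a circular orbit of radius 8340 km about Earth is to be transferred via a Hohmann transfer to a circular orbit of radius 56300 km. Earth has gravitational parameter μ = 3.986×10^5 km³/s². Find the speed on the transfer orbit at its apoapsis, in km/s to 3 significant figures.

v = 1.35 km/s

The Hohmann ellipse has a_t = (r₁ + r₂)/2 = 32320 km.
At apoapsis, r = 56300 km.
From the vis-viva equation, v = √[μ(2/r − 1/a_t)] = 1.352 km/s.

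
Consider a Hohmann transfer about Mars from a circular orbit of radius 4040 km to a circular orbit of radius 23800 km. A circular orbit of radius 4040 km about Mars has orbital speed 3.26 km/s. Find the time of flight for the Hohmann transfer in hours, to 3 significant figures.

t = 6.92 hours

From the circular-orbit relation v² = μ/r at r = 4040 km: μ = v²r = (3.26)² × 4040 = 42935.5 km³/s².
Transfer-ellipse semi-major axis a_t = (r₁ + r₂)/2 = (4040 + 23800)/2 = 13920 km.
Transfer time t = π√(a_t³/μ) = π√((13920)³ / 42935.5) = 24900 s.
Converting: 24900 s ÷ 3600 s/hour = 6.92 hours.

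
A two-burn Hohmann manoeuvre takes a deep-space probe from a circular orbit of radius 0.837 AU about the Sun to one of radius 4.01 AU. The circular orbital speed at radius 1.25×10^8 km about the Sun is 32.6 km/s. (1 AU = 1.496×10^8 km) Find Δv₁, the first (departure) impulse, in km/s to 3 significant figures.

From the circular-orbit relation v² = μ/r at r = 1.25×10^8 km: μ = v²r = (32.6)² × 1.25×10^8 = 1.32845×10^11 km³/s².
In km: r₁ = 0.837 × 1.496×10^8 = 1.252152×10^8 km; r₂ = 4.01 × 1.496×10^8 = 5.99896×10^8 km.
The Hohmann ellipse has a_t = (r₁ + r₂)/2 = 3.625556×10^8 km.
On the circular orbit at r = 1.252152×10^8 km, v_c = √(μ/r) = 32.572 km/s.
Vis-viva on the transfer ellipse at r = 1.252152×10^8 km gives v_t = √[μ(2/r − 1/a_t)] = 41.898 km/s.
Δv₁ = |v_t − v_c| = |41.898 − 32.572| = 9.326 km/s.

Δv₁ = 9.33 km/s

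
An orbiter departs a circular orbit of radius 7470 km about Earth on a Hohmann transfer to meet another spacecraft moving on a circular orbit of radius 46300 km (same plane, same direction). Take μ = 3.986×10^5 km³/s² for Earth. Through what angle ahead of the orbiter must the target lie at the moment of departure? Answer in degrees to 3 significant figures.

Semi-major axis of the transfer orbit: a_t = (7470 + 46300)/2 = 26885 km.
The half-period of the transfer ellipse is t = π√(a_t³/μ) = 21935 s.
Target angular speed ω₂ = √(μ/r₂³) = 6.3372×10^-5 rad/s.
Angle swept by the target during transfer: ω₂·t = 1.3901 rad = 79.65°.
The orbiter traverses 180° on the transfer ellipse, so the target must lead by 180° − 79.65° = 100°.

φ = 100°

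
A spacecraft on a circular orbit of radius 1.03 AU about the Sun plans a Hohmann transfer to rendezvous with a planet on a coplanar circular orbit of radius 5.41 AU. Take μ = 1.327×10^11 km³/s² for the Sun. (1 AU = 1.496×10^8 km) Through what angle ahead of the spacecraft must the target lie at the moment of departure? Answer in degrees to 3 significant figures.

φ = 97.3°

In km: r₁ = 1.03 × 1.496×10^8 = 1.54088×10^8 km; r₂ = 5.41 × 1.496×10^8 = 8.09336×10^8 km.
Transfer-ellipse semi-major axis a_t = (r₁ + r₂)/2 = (1.54088×10^8 + 8.09336×10^8)/2 = 4.81712×10^8 km.
The half-period of the transfer ellipse is t = π√(a_t³/μ) = 9.11792×10^7 s.
Target angular speed ω₂ = √(μ/r₂³) = 1.58213×10^-8 rad/s.
Angle swept by the target during transfer: ω₂·t = 1.44257 rad = 82.653°.
The spacecraft traverses 180° on the transfer ellipse, so the target must lead by 180° − 82.653° = 97.3°.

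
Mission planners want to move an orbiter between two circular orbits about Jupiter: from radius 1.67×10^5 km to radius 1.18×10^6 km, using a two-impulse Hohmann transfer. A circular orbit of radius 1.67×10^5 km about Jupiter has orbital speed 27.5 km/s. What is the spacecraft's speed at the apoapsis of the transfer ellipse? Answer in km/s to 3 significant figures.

From the circular-orbit relation v² = μ/r at r = 1.67×10^5 km: μ = v²r = (27.5)² × 1.67×10^5 = 1.26294×10^8 km³/s².
Semi-major axis of the transfer orbit: a_t = (1.670×10^5 + 1.180×10^6)/2 = 6.735×10^5 km.
The apoapsis of the transfer ellipse is at r = 1.180×10^6 km.
Applying v² = μ(2/r − 1/a_t): v = 5.152 km/s.

v = 5.15 km/s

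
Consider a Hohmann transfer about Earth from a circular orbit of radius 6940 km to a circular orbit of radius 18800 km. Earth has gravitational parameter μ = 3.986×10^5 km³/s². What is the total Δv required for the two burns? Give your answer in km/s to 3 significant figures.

Semi-major axis of the transfer orbit: a_t = (6940 + 18800)/2 = 12870 km.
Circular speed at r₁: v₁ = √(μ/r₁) = √(3.986×10^5/6940) = 7.579 km/s.
On the transfer ellipse at r₁, vis-viva gives v_p = √[μ(2/r₁ − 1/a_t)] = 9.160 km/s.
First burn Δv₁ = |v_p − v₁| = 1.581 km/s.
At r₂, v₂ = √(μ/r₂) = 4.6046 km/s.
Transfer-orbit speed at r₂: v_a = √[μ(2/r₂ − 1/a_t)] = 3.3813 km/s.
Second burn Δv₂ = |v₂ − v_a| = 1.223 km/s.
Δv = Δv₁ + Δv₂ = 1.581 + 1.223 = 2.804 km/s.

Δv = 2.80 km/s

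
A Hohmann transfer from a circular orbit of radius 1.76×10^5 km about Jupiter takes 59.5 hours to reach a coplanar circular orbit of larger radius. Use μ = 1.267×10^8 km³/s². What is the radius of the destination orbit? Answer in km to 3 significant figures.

r₂ = 1.50×10^6 km

Transfer time t = 59.5 hours = 2.142×10^5 s, and t = π√(a_t³/μ).
So a_t = (μ t²/π²)^(1/3) = (1.267×10^8 × (2.142×10^5)² / π²)^(1/3) = 8.3825×10^5 km.
Since a_t = (r₁ + r₂)/2, r₂ = 2a_t − r₁ = 2×8.3825×10^5 − 1.760×10^5 = 1.5005×10^6 km.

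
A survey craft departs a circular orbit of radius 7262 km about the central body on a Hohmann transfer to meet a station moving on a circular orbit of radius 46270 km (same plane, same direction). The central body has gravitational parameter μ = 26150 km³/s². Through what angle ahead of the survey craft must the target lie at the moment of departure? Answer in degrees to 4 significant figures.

φ = 100.8°

The Hohmann ellipse has a_t = (r₁ + r₂)/2 = 26766 km.
The half-period of the transfer ellipse is t = π√(a_t³/μ) = 85072.5 s.
The target's mean motion on its circular orbit is ω₂ = √(μ/r₂³) = 1.62475×10^-5 rad/s.
Angle swept by the target during transfer: ω₂·t = 1.38222 rad = 79.20°.
The survey craft traverses 180° on the transfer ellipse, so the target must lead by 180° − 79.20° = 100.8°.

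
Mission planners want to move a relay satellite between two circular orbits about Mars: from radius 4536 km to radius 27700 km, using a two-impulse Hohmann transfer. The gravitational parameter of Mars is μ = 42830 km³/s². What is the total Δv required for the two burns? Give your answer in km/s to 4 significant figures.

Δv = 1.539 km/s

The Hohmann ellipse has a_t = (r₁ + r₂)/2 = 16118 km.
At r₁ the circular-orbit speed is v₁ = √(μ/r₁) = 3.0728 km/s.
Transfer-orbit speed at r₁ (vis-viva): v_p = √[μ(2/r₁ − 1/a_t)] = 4.0283 km/s.
First burn Δv₁ = |v_p − v₁| = 0.9555 km/s.
Circular speed at r₂: v₂ = √(μ/r₂) = 1.24347 km/s.
Transfer-orbit speed at r₂: v_a = √[μ(2/r₂ − 1/a_t)] = 0.659652 km/s.
Second burn Δv₂ = |v₂ − v_a| = 0.5838 km/s.
Δv = Δv₁ + Δv₂ = 0.9555 + 0.5838 = 1.539 km/s.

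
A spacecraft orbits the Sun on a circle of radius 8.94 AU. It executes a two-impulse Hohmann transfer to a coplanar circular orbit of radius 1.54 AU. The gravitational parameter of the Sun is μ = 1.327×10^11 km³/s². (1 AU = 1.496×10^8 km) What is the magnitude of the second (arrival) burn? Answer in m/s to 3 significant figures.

In km: r₁ = 8.94 × 1.496×10^8 = 1.337424×10^9 km; r₂ = 1.54 × 1.496×10^8 = 2.30384×10^8 km.
Semi-major axis of the transfer orbit: a_t = (1.337424×10^9 + 2.30384×10^8)/2 = 7.83904×10^8 km.
On the circular orbit at r = 2.30384×10^8 km, v_c = √(μ/r) = 24.000 km/s.
Transfer-orbit speed at the same r (vis-viva, a = a_t): v_t = √[μ(2/r − 1/a_t)] = 31.348 km/s.
Δv₂ = |v_t − v_c| = |31.348 − 24.000| = 7.348 km/s.

Δv₂ = 7350 m/s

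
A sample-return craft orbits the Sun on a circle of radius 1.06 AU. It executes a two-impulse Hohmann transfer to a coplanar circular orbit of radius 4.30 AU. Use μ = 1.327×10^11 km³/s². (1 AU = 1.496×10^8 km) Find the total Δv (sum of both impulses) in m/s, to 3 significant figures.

In km: r₁ = 1.06 × 1.496×10^8 = 1.58576×10^8 km; r₂ = 4.30 × 1.496×10^8 = 6.4328×10^8 km.
The Hohmann ellipse has a_t = (r₁ + r₂)/2 = 4.00928×10^8 km.
Circular speed at r₁: v₁ = √(μ/r₁) = √(1.327×10^11/1.58576×10^8) = 28.928 km/s.
On the transfer ellipse at r₁, vis-viva equation gives v_p = √[μ(2/r₁ − 1/a_t)] = 36.642 km/s.
First burn Δv₁ = |v_p − v₁| = 7.714 km/s.
At r₂, v₂ = √(μ/r₂) = 14.363 km/s.
Transfer-orbit speed at r₂: v_a = √[μ(2/r₂ − 1/a_t)] = 9.0328 km/s.
Second burn Δv₂ = |v₂ − v_a| = 5.330 km/s.
Δv = Δv₁ + Δv₂ = 7.714 + 5.330 = 13.04 km/s.

Δv = 13000 m/s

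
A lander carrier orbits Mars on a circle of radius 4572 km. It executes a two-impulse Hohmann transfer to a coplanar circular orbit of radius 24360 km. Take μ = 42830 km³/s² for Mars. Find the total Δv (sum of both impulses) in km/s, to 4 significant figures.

Δv = 1.492 km/s

Transfer-ellipse semi-major axis a_t = (r₁ + r₂)/2 = (4572 + 24360)/2 = 14466 km.
Circular speed at r₁: v₁ = √(μ/r₁) = √(42830/4572) = 3.0607 km/s.
On the transfer ellipse at r₁, vis-viva gives v_p = √[μ(2/r₁ − 1/a_t)] = 3.9718 km/s.
First burn Δv₁ = |v_p − v₁| = 0.9111 km/s.
At r₂, v₂ = √(μ/r₂) = 1.32598 km/s.
Transfer-orbit speed at r₂: v_a = √[μ(2/r₂ − 1/a_t)] = 0.745443 km/s.
Second burn Δv₂ = |v₂ − v_a| = 0.5805 km/s.
Δv = Δv₁ + Δv₂ = 0.9111 + 0.5805 = 1.492 km/s.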